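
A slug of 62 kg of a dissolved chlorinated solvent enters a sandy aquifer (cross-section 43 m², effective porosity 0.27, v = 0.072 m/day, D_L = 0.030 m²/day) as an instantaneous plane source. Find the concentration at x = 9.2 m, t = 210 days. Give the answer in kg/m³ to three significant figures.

For an instantaneous plane source, C(x,t) = M/(n_e·A·√(4πDt)) · exp(−(x−vt)²/(4Dt)), with n_e·A the pore (flow) area.
Plume center vt = 0.072 × 210 = 15.12 m, so the well at 9.2 m is 5.92 m upgradient of the peak.
√(4πDt) = 8.898 m, giving peak height M/(n_e·A·√(4πDt)) = 62/(0.27 × 43 × 8.898) = 0.6002 kg/m³.
(x−vt)²/(4Dt) = (-5.92)²/(4 × 0.030 × 210) = 1.391; exp(−1.391) = 0.2488.
C = 0.6002 × 0.2488 = 0.149 kg/m³.

0.149 kg/m³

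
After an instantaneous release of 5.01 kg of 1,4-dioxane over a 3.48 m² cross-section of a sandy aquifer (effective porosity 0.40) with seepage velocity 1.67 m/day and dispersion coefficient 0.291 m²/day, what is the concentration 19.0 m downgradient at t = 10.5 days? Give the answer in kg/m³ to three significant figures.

For an instantaneous plane source, C(x,t) = M/(n_e·A·√(4πDt)) · exp(−(x−vt)²/(4Dt)), with n_e·A the pore (flow) area.
Plume center vt = 1.67 × 10.5 = 17.535 m, so the well at 19.0 m is 1.465 m downgradient of the peak.
√(4πDt) = 6.196 m, giving peak height M/(n_e·A·√(4πDt)) = 5.01/(0.40 × 3.48 × 6.196) = 0.5809 kg/m³.
(x−vt)²/(4Dt) = (1.465)²/(4 × 0.291 × 10.5) = 0.1756; exp(−0.1756) = 0.8390.
C = 0.5809 × 0.8390 = 0.487 kg/m³.

0.487 kg/m³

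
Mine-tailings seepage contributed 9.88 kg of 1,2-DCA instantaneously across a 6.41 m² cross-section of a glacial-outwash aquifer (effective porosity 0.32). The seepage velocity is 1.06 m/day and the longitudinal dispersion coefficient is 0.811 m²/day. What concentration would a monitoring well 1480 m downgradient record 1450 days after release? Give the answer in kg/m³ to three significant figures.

For an instantaneous plane source, C(x,t) = M/(n_e·A·√(4πDt)) · exp(−(x−vt)²/(4Dt)), with n_e·A the pore (flow) area.
Plume center vt = 1.06 × 1450 = 1537 m, so the well at 1480 m is 57 m upgradient of the peak.
√(4πDt) = 121.6 m, giving peak height M/(n_e·A·√(4πDt)) = 9.88/(0.32 × 6.41 × 121.6) = 0.03961 kg/m³.
(x−vt)²/(4Dt) = (-57)²/(4 × 0.811 × 1450) = 0.6907; exp(−0.6907) = 0.5012.
C = 0.03961 × 0.5012 = 0.0199 kg/m³.

0.0199 kg/m³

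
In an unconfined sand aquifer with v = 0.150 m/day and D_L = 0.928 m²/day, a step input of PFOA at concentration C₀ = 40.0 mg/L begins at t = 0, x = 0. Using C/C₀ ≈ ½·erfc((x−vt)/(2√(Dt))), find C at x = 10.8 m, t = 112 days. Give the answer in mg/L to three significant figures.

For a continuous step input, C/C₀ ≈ ½·erfc((x−vt)/(2√(Dt))).
vt = 0.150 × 112 = 16.8 m and 2√(Dt) = 2√(0.928 × 112) = 20.39 m.
Argument (x−vt)/(2√(Dt)) = (10.8 − 16.8)/20.39 = -0.2943; ½·erfc(-0.2943) = 0.6614.
C = 40.0 × 0.6614 = 26.5 mg/L.

26.5 mg/L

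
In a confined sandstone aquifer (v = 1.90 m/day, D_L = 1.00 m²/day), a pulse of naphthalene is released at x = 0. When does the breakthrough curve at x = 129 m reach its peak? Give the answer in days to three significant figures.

67.6 days

For the 1D instantaneous-source solution, setting ∂C/∂t = 0 at fixed x gives v²t² + 2Dt − x² = 0, so t = (√(D² + v²x²) − D)/v².
√(D² + v²x²) = √(1.00² + 1.90² × 129²) = 245.1; v² = 3.61.
t = (245.1 − 1.00)/3.61 = 67.6 days (vs. the pure-advection estimate x/v = 67.9 d).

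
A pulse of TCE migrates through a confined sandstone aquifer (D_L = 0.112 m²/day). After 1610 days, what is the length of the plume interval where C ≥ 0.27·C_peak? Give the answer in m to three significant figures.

The plume is Gaussian with σ = √(2Dt) = √(2 × 0.112 × 1610) = 18.99 m.
C/C_peak = exp(−Δx²/(2σ²)) = 0.27 ⇒ Δx = σ·√(−2 ln 0.27) = 18.99 × 1.618 = 30.73 m.
Width = 2Δx = 61.5 m.

61.5 m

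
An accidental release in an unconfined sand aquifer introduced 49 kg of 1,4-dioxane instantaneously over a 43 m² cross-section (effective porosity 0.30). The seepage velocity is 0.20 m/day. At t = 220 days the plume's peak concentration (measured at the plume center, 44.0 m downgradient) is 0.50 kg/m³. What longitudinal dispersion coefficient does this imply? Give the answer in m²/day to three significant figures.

0.0209 m²/day

At the plume center C_max = M/(n_e·A·√(4πDt)), so D = M²/(4πt·(n_e·A·C_max)²).
n_e·A·C_max = 0.30 × 43 × 0.50 = 6.450 kg/m.
D = 49²/(4π × 220 × 6.450²) = 0.0209 m²/day.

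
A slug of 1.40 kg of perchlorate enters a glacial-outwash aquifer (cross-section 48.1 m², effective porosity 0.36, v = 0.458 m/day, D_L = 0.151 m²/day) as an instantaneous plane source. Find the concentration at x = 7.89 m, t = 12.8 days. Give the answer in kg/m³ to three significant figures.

0.00964 kg/m³

For an instantaneous plane source, C(x,t) = M/(n_e·A·√(4πDt)) · exp(−(x−vt)²/(4Dt)), with n_e·A the pore (flow) area.
Plume center vt = 0.458 × 12.8 = 5.8624 m, so the well at 7.89 m is 2.0276 m downgradient of the peak.
√(4πDt) = 4.928 m, giving peak height M/(n_e·A·√(4πDt)) = 1.40/(0.36 × 48.1 × 4.928) = 0.01641 kg/m³.
(x−vt)²/(4Dt) = (2.0276)²/(4 × 0.151 × 12.8) = 0.5318; exp(−0.5318) = 0.5875.
C = 0.01641 × 0.5875 = 0.00964 kg/m³.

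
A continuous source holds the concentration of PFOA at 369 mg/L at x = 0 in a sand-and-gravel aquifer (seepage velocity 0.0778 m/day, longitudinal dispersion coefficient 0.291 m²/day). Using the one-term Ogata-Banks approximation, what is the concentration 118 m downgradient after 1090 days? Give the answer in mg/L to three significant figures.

34.6 mg/L

For a continuous step input, C/C₀ ≈ ½·erfc((x−vt)/(2√(Dt))).
vt = 0.0778 × 1090 = 84.802 m and 2√(Dt) = 2√(0.291 × 1090) = 35.62 m.
Argument (x−vt)/(2√(Dt)) = (118 − 84.802)/35.62 = 0.9320; ½·erfc(0.9320) = 0.09374.
C = 369 × 0.09374 = 34.6 mg/L.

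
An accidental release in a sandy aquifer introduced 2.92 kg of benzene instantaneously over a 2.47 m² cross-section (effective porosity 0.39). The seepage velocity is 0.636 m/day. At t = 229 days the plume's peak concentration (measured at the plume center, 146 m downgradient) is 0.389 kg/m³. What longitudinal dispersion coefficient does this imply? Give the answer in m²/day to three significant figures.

At the plume center C_max = M/(n_e·A·√(4πDt)), so D = M²/(4πt·(n_e·A·C_max)²).
n_e·A·C_max = 0.39 × 2.47 × 0.389 = 0.3747 kg/m.
D = 2.92²/(4π × 229 × 0.3747²) = 0.0211 m²/day.

0.0211 m²/day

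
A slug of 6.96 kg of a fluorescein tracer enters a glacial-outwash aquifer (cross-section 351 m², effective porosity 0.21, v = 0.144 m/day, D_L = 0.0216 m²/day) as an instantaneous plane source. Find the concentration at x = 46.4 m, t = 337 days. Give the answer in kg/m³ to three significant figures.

For an instantaneous plane source, C(x,t) = M/(n_e·A·√(4πDt)) · exp(−(x−vt)²/(4Dt)), with n_e·A the pore (flow) area.
Plume center vt = 0.144 × 337 = 48.528 m, so the well at 46.4 m is 2.128 m upgradient of the peak.
√(4πDt) = 9.564 m, giving peak height M/(n_e·A·√(4πDt)) = 6.96/(0.21 × 351 × 9.564) = 0.009873 kg/m³.
(x−vt)²/(4Dt) = (-2.128)²/(4 × 0.0216 × 337) = 0.1555; exp(−0.1555) = 0.8560.
C = 0.009873 × 0.8560 = 0.00845 kg/m³.

0.00845 kg/m³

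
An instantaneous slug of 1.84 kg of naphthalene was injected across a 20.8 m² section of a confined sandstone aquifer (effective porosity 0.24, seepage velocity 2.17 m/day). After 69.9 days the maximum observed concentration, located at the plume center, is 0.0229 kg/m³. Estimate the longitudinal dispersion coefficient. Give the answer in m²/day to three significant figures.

0.295 m²/day

At the plume center C_max = M/(n_e·A·√(4πDt)), so D = M²/(4πt·(n_e·A·C_max)²).
n_e·A·C_max = 0.24 × 20.8 × 0.0229 = 0.1143 kg/m.
D = 1.84²/(4π × 69.9 × 0.1143²) = 0.295 m²/day.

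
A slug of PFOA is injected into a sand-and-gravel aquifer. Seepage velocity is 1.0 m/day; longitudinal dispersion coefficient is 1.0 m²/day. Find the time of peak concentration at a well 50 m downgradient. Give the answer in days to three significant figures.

For the 1D instantaneous-source solution, setting ∂C/∂t = 0 at fixed x gives v²t² + 2Dt − x² = 0, so t = (√(D² + v²x²) − D)/v².
√(D² + v²x²) = √(1.0² + 1.0² × 50²) = 50.01; v² = 1.
t = (50.01 − 1.0)/1 = 49.0 days (vs. the pure-advection estimate x/v = 50.0 d).

49.0 days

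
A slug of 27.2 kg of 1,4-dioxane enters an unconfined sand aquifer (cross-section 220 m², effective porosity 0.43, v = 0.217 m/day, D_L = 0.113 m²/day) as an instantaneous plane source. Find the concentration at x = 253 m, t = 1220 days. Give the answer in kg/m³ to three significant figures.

0.00538 kg/m³

For an instantaneous plane source, C(x,t) = M/(n_e·A·√(4πDt)) · exp(−(x−vt)²/(4Dt)), with n_e·A the pore (flow) area.
Plume center vt = 0.217 × 1220 = 264.74 m, so the well at 253 m is 11.74 m upgradient of the peak.
√(4πDt) = 41.62 m, giving peak height M/(n_e·A·√(4πDt)) = 27.2/(0.43 × 220 × 41.62) = 0.006908 kg/m³.
(x−vt)²/(4Dt) = (-11.74)²/(4 × 0.113 × 1220) = 0.2499; exp(−0.2499) = 0.7789.
C = 0.006908 × 0.7789 = 0.00538 kg/m³.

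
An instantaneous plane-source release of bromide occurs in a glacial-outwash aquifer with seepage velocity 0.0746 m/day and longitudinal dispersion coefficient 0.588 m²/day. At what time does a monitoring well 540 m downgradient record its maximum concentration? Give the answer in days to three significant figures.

7130 days

For the 1D instantaneous-source solution, setting ∂C/∂t = 0 at fixed x gives v²t² + 2Dt − x² = 0, so t = (√(D² + v²x²) − D)/v².
√(D² + v²x²) = √(0.588² + 0.0746² × 540²) = 40.29; v² = 0.00556516.
t = (40.29 − 0.588)/0.00556516 = 7130 days (vs. the pure-advection estimate x/v = 7240 d).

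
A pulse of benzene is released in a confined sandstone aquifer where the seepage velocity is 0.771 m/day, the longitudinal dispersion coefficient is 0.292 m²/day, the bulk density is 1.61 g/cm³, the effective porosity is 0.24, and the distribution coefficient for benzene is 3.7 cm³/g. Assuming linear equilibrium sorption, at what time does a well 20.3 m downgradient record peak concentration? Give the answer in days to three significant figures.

Retardation factor R = 1 + ρ_b·K_d/n = 1 + 1.61 × 3.7/0.24 = 25.82.
Sorption retards both mechanisms: v_R = v/R = 0.02986 m/day, D_R = D/R = 0.01131 m²/day.
Peak time from v_R²t² + 2D_R t − x² = 0: t = (√(D_R² + v_R²x²) − D_R)/v_R².
√(D_R² + v_R²x²) = √(0.01131² + 0.02986² × 20.3²) = 0.6063; v_R² = 0.0008916.
t = (0.6063 − 0.01131)/0.0008916 = 667 days.

667 days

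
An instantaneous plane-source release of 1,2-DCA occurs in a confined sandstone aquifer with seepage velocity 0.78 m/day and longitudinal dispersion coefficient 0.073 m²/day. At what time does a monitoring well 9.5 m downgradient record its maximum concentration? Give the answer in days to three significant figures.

For the 1D instantaneous-source solution, setting ∂C/∂t = 0 at fixed x gives v²t² + 2Dt − x² = 0, so t = (√(D² + v²x²) − D)/v².
√(D² + v²x²) = √(0.073² + 0.78² × 9.5²) = 7.410; v² = 0.6084.
t = (7.410 − 0.073)/0.6084 = 12.1 days (vs. the pure-advection estimate x/v = 12.2 d).

12.1 days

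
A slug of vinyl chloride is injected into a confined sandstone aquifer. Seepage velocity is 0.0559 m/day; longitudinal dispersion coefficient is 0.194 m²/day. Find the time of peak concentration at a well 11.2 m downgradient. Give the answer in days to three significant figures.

For the 1D instantaneous-source solution, setting ∂C/∂t = 0 at fixed x gives v²t² + 2Dt − x² = 0, so t = (√(D² + v²x²) − D)/v².
√(D² + v²x²) = √(0.194² + 0.0559² × 11.2²) = 0.6554; v² = 0.00312481.
t = (0.6554 − 0.194)/0.00312481 = 148 days (vs. the pure-advection estimate x/v = 200 d).

148 days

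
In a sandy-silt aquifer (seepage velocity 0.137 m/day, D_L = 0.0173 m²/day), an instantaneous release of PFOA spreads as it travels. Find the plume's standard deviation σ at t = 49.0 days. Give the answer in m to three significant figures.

Dispersive spreading gives a Gaussian with σ² = 2Dt; advection only shifts the center.
σ = √(2 × 0.0173 × 49.0) = 1.30 m.

1.30 m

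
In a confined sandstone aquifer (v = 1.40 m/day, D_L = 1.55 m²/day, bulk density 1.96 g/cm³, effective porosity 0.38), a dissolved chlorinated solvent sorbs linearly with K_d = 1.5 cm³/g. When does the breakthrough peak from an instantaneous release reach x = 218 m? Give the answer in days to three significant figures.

Retardation factor R = 1 + ρ_b·K_d/n = 1 + 1.96 × 1.5/0.38 = 8.737.
Sorption retards both mechanisms: v_R = v/R = 0.1602 m/day, D_R = D/R = 0.1774 m²/day.
Peak time from v_R²t² + 2D_R t − x² = 0: t = (√(D_R² + v_R²x²) − D_R)/v_R².
√(D_R² + v_R²x²) = √(0.1774² + 0.1602² × 218²) = 34.92; v_R² = 0.02566.
t = (34.92 − 0.1774)/0.02566 = 1350 days.

1350 days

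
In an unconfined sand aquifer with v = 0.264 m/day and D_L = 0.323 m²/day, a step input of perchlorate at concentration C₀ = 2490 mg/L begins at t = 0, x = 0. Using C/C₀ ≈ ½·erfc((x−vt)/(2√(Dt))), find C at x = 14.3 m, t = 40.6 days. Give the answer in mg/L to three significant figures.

603 mg/L

For a continuous step input, C/C₀ ≈ ½·erfc((x−vt)/(2√(Dt))).
vt = 0.264 × 40.6 = 10.7184 m and 2√(Dt) = 2√(0.323 × 40.6) = 7.243 m.
Argument (x−vt)/(2√(Dt)) = (14.3 − 10.7184)/7.243 = 0.4945; ½·erfc(0.4945) = 0.2422.
C = 2490 × 0.2422 = 603 mg/L.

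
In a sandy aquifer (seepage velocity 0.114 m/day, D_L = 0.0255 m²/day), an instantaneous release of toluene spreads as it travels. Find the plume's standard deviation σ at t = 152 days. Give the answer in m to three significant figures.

2.78 m

Dispersive spreading gives a Gaussian with σ² = 2Dt; advection only shifts the center.
σ = √(2 × 0.0255 × 152) = 2.78 m.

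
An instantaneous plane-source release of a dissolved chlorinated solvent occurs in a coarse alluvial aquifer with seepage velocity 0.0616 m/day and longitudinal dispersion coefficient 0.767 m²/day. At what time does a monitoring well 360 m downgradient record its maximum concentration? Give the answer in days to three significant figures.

For the 1D instantaneous-source solution, setting ∂C/∂t = 0 at fixed x gives v²t² + 2Dt − x² = 0, so t = (√(D² + v²x²) − D)/v².
√(D² + v²x²) = √(0.767² + 0.0616² × 360²) = 22.19; v² = 0.00379456.
t = (22.19 − 0.767)/0.00379456 = 5650 days (vs. the pure-advection estimate x/v = 5840 d).

5650 days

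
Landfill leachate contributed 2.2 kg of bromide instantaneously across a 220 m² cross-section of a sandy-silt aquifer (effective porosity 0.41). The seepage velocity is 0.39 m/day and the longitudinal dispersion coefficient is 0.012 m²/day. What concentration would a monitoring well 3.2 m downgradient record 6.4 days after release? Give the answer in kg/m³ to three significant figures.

0.00495 kg/m³

For an instantaneous plane source, C(x,t) = M/(n_e·A·√(4πDt)) · exp(−(x−vt)²/(4Dt)), with n_e·A the pore (flow) area.
Plume center vt = 0.39 × 6.4 = 2.496 m, so the well at 3.2 m is 0.704 m downgradient of the peak.
√(4πDt) = 0.9824 m, giving peak height M/(n_e·A·√(4πDt)) = 2.2/(0.41 × 220 × 0.9824) = 0.02483 kg/m³.
(x−vt)²/(4Dt) = (0.704)²/(4 × 0.012 × 6.4) = 1.613; exp(−1.613) = 0.1993.
C = 0.02483 × 0.1993 = 0.00495 kg/m³.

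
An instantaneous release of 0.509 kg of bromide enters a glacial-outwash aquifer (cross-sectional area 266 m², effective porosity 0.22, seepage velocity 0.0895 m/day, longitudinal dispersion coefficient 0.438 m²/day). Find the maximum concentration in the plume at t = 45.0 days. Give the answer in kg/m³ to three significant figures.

The peak of an instantaneous 1D plume sits at x = vt; there the Gaussian factor is 1 and C_max = M/(n_e·A·√(4πDt)), where n_e·A is the pore area the mass is dissolved in.
√(4πDt) = √(4π × 0.438 × 45.0) = 15.74 m, so C_max = 0.509/(0.22 × 266 × 15.74) = 0.000553 kg/m³.

0.000553 kg/m³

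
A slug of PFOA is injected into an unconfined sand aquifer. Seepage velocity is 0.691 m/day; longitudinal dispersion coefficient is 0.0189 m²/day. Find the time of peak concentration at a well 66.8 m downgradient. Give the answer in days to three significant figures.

96.6 days

For the 1D instantaneous-source solution, setting ∂C/∂t = 0 at fixed x gives v²t² + 2Dt − x² = 0, so t = (√(D² + v²x²) − D)/v².
√(D² + v²x²) = √(0.0189² + 0.691² × 66.8²) = 46.16; v² = 0.477481.
t = (46.16 − 0.0189)/0.477481 = 96.6 days (vs. the pure-advection estimate x/v = 96.7 d).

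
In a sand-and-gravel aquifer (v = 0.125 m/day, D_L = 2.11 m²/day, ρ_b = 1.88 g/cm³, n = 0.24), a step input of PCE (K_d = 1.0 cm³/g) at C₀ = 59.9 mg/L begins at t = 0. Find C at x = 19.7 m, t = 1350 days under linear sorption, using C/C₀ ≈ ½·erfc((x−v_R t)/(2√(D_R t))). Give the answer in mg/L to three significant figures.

Retardation factor R = 1 + ρ_b·K_d/n = 1 + 1.88 × 1.0/0.24 = 8.833.
Sorption retards both mechanisms: v_R = v/R = 0.01415 m/day, D_R = D/R = 0.2389 m²/day.
v_R·t = 0.01415 × 1350 = 19.1025 m; 2√(D_R t) = 35.92 m; argument = (19.7 − 19.1025)/35.92 = 0.01663.
C = C₀ × ½·erfc(0.01663) = 59.9 × 0.4906 = 29.4 mg/L.

29.4 mg/L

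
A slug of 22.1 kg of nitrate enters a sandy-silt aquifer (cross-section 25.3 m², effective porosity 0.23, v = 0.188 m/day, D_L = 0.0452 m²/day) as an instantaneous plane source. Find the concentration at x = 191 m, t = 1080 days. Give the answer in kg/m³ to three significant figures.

For an instantaneous plane source, C(x,t) = M/(n_e·A·√(4πDt)) · exp(−(x−vt)²/(4Dt)), with n_e·A the pore (flow) area.
Plume center vt = 0.188 × 1080 = 203.04 m, so the well at 191 m is 12.04 m upgradient of the peak.
√(4πDt) = 24.77 m, giving peak height M/(n_e·A·√(4πDt)) = 22.1/(0.23 × 25.3 × 24.77) = 0.1533 kg/m³.
(x−vt)²/(4Dt) = (-12.04)²/(4 × 0.0452 × 1080) = 0.7424; exp(−0.7424) = 0.4760.
C = 0.1533 × 0.4760 = 0.0730 kg/m³.

0.0730 kg/m³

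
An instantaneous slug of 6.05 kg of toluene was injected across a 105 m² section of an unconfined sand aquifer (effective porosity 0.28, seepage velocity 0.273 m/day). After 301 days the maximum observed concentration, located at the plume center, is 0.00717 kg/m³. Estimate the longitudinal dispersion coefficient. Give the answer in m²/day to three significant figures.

0.218 m²/day

At the plume center C_max = M/(n_e·A·√(4πDt)), so D = M²/(4πt·(n_e·A·C_max)²).
n_e·A·C_max = 0.28 × 105 × 0.00717 = 0.2108 kg/m.
D = 6.05²/(4π × 301 × 0.2108²) = 0.218 m²/day.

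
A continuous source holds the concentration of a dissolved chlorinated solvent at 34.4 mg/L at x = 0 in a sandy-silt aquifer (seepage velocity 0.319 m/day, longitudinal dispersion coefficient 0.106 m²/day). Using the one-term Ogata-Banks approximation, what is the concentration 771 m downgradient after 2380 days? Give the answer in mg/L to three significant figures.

10.3 mg/L

For a continuous step input, C/C₀ ≈ ½·erfc((x−vt)/(2√(Dt))).
vt = 0.319 × 2380 = 759.22 m and 2√(Dt) = 2√(0.106 × 2380) = 31.77 m.
Argument (x−vt)/(2√(Dt)) = (771 − 759.22)/31.77 = 0.3708; ½·erfc(0.3708) = 0.3000.
C = 34.4 × 0.3000 = 10.3 mg/L.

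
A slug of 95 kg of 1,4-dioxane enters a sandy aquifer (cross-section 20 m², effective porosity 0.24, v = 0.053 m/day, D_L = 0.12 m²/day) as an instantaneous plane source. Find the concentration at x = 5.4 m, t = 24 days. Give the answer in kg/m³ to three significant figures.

For an instantaneous plane source, C(x,t) = M/(n_e·A·√(4πDt)) · exp(−(x−vt)²/(4Dt)), with n_e·A the pore (flow) area.
Plume center vt = 0.053 × 24 = 1.272 m, so the well at 5.4 m is 4.128 m downgradient of the peak.
√(4πDt) = 6.016 m, giving peak height M/(n_e·A·√(4πDt)) = 95/(0.24 × 20 × 6.016) = 3.290 kg/m³.
(x−vt)²/(4Dt) = (4.128)²/(4 × 0.12 × 24) = 1.479; exp(−1.479) = 0.2279.
C = 3.290 × 0.2279 = 0.750 kg/m³.

0.750 kg/m³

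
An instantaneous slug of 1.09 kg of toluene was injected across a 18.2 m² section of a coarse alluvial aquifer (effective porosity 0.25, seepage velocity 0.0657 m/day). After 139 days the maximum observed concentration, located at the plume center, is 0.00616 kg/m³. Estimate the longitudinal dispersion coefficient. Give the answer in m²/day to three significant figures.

0.866 m²/day

At the plume center C_max = M/(n_e·A·√(4πDt)), so D = M²/(4πt·(n_e·A·C_max)²).
n_e·A·C_max = 0.25 × 18.2 × 0.00616 = 0.02803 kg/m.
D = 1.09²/(4π × 139 × 0.02803²) = 0.866 m²/day.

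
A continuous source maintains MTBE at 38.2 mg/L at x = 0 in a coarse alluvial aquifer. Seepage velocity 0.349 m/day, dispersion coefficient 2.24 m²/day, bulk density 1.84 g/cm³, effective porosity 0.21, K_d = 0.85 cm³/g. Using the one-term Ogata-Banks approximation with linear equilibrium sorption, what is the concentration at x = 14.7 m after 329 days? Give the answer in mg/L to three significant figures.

17.8 mg/L

Retardation factor R = 1 + ρ_b·K_d/n = 1 + 1.84 × 0.85/0.21 = 8.448.
Sorption retards both mechanisms: v_R = v/R = 0.04131 m/day, D_R = D/R = 0.2652 m²/day.
v_R·t = 0.04131 × 329 = 13.59099 m; 2√(D_R t) = 18.68 m; argument = (14.7 − 13.59099)/18.68 = 0.05937.
C = C₀ × ½·erfc(0.05937) = 38.2 × 0.4665 = 17.8 mg/L.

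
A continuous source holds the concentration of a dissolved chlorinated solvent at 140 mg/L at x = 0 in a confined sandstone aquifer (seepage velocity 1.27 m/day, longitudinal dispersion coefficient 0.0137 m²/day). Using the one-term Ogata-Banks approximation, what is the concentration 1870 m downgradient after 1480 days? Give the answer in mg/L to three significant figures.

131 mg/L

For a continuous step input, C/C₀ ≈ ½·erfc((x−vt)/(2√(Dt))).
vt = 1.27 × 1480 = 1879.6 m and 2√(Dt) = 2√(0.0137 × 1480) = 9.006 m.
Argument (x−vt)/(2√(Dt)) = (1870 − 1879.6)/9.006 = -1.066; ½·erfc(-1.066) = 0.9342.
C = 140 × 0.9342 = 131 mg/L.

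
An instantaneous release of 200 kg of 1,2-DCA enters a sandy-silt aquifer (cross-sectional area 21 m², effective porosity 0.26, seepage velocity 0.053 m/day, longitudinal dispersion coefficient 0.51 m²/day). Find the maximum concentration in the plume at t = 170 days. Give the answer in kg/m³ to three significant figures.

The peak of an instantaneous 1D plume sits at x = vt; there the Gaussian factor is 1 and C_max = M/(n_e·A·√(4πDt)), where n_e·A is the pore area the mass is dissolved in.
√(4πDt) = √(4π × 0.51 × 170) = 33.01 m, so C_max = 200/(0.26 × 21 × 33.01) = 1.11 kg/m³.

1.11 kg/m³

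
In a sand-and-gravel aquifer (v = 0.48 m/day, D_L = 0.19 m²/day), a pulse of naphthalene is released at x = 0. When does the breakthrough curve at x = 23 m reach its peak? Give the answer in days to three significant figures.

For the 1D instantaneous-source solution, setting ∂C/∂t = 0 at fixed x gives v²t² + 2Dt − x² = 0, so t = (√(D² + v²x²) − D)/v².
√(D² + v²x²) = √(0.19² + 0.48² × 23²) = 11.04; v² = 0.2304.
t = (11.04 − 0.19)/0.2304 = 47.1 days (vs. the pure-advection estimate x/v = 47.9 d).

47.1 days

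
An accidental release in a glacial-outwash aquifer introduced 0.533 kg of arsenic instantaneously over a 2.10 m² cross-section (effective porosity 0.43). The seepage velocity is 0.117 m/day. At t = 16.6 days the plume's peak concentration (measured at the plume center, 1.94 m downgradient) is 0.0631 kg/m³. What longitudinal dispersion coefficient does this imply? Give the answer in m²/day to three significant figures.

0.419 m²/day

At the plume center C_max = M/(n_e·A·√(4πDt)), so D = M²/(4πt·(n_e·A·C_max)²).
n_e·A·C_max = 0.43 × 2.10 × 0.0631 = 0.05698 kg/m.
D = 0.533²/(4π × 16.6 × 0.05698²) = 0.419 m²/day.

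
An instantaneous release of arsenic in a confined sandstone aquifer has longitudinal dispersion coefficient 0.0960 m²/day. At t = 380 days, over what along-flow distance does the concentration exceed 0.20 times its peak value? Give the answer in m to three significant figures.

30.6 m

The plume is Gaussian with σ = √(2Dt) = √(2 × 0.0960 × 380) = 8.542 m.
C/C_peak = exp(−Δx²/(2σ²)) = 0.20 ⇒ Δx = σ·√(−2 ln 0.20) = 8.542 × 1.794 = 15.32 m.
Width = 2Δx = 30.6 m.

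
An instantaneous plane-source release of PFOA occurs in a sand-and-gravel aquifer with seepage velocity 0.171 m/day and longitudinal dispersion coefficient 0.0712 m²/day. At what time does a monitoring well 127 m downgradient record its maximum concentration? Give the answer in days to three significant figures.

For the 1D instantaneous-source solution, setting ∂C/∂t = 0 at fixed x gives v²t² + 2Dt − x² = 0, so t = (√(D² + v²x²) − D)/v².
√(D² + v²x²) = √(0.0712² + 0.171² × 127²) = 21.72; v² = 0.029241.
t = (21.72 − 0.0712)/0.029241 = 740 days (vs. the pure-advection estimate x/v = 743 d).

740 days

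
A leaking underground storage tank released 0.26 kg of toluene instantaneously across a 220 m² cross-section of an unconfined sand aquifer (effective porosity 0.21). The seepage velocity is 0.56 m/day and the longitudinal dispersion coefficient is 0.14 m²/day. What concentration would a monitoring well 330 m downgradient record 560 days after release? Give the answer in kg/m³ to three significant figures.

7.60e-05 kg/m³

For an instantaneous plane source, C(x,t) = M/(n_e·A·√(4πDt)) · exp(−(x−vt)²/(4Dt)), with n_e·A the pore (flow) area.
Plume center vt = 0.56 × 560 = 313.6 m, so the well at 330 m is 16.4 m downgradient of the peak.
√(4πDt) = 31.39 m, giving peak height M/(n_e·A·√(4πDt)) = 0.26/(0.21 × 220 × 31.39) = 0.0001793 kg/m³.
(x−vt)²/(4Dt) = (16.4)²/(4 × 0.14 × 560) = 0.8577; exp(−0.8577) = 0.4241.
C = 0.0001793 × 0.4241 = 7.60e-05 kg/m³.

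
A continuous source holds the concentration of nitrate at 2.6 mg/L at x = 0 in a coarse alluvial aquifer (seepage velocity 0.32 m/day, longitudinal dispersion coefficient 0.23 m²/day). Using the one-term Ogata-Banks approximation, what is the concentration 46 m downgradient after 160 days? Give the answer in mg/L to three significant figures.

For a continuous step input, C/C₀ ≈ ½·erfc((x−vt)/(2√(Dt))).
vt = 0.32 × 160 = 51.2 m and 2√(Dt) = 2√(0.23 × 160) = 12.13 m.
Argument (x−vt)/(2√(Dt)) = (46 − 51.2)/12.13 = -0.4287; ½·erfc(-0.4287) = 0.7278.
C = 2.6 × 0.7278 = 1.89 mg/L.

1.89 mg/L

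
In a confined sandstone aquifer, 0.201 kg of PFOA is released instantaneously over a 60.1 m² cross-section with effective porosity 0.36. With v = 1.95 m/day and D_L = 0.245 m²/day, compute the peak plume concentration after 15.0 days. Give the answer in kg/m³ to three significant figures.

The peak of an instantaneous 1D plume sits at x = vt; there the Gaussian factor is 1 and C_max = M/(n_e·A·√(4πDt)), where n_e·A is the pore area the mass is dissolved in.
√(4πDt) = √(4π × 0.245 × 15.0) = 6.796 m, so C_max = 0.201/(0.36 × 60.1 × 6.796) = 0.00137 kg/m³.

0.00137 kg/m³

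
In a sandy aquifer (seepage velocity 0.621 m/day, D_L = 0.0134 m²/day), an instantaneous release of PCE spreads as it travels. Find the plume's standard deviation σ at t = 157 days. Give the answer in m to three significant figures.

2.05 m

Dispersive spreading gives a Gaussian with σ² = 2Dt; advection only shifts the center.
σ = √(2 × 0.0134 × 157) = 2.05 m.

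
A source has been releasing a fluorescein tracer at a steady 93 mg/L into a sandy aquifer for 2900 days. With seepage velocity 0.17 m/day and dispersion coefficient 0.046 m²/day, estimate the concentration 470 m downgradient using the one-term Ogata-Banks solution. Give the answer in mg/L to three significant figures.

For a continuous step input, C/C₀ ≈ ½·erfc((x−vt)/(2√(Dt))).
vt = 0.17 × 2900 = 493 m and 2√(Dt) = 2√(0.046 × 2900) = 23.10 m.
Argument (x−vt)/(2√(Dt)) = (470 − 493)/23.10 = -0.9957; ½·erfc(-0.9957) = 0.9205.
C = 93 × 0.9205 = 85.6 mg/L.

85.6 mg/L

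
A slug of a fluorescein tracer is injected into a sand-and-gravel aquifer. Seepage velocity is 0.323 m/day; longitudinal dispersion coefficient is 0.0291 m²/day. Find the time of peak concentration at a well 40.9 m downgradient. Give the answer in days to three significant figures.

For the 1D instantaneous-source solution, setting ∂C/∂t = 0 at fixed x gives v²t² + 2Dt − x² = 0, so t = (√(D² + v²x²) − D)/v².
√(D² + v²x²) = √(0.0291² + 0.323² × 40.9²) = 13.21; v² = 0.104329.
t = (13.21 − 0.0291)/0.104329 = 126 days (vs. the pure-advection estimate x/v = 127 d).

126 days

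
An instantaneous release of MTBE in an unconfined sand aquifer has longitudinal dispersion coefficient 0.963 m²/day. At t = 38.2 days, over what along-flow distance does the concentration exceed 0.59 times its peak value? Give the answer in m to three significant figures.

17.6 m

The plume is Gaussian with σ = √(2Dt) = √(2 × 0.963 × 38.2) = 8.577 m.
C/C_peak = exp(−Δx²/(2σ²)) = 0.59 ⇒ Δx = σ·√(−2 ln 0.59) = 8.577 × 1.027 = 8.809 m.
Width = 2Δx = 17.6 m.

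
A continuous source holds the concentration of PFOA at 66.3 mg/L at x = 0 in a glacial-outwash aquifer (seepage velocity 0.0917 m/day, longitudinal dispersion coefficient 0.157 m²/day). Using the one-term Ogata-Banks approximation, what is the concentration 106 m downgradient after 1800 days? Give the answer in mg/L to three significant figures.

For a continuous step input, C/C₀ ≈ ½·erfc((x−vt)/(2√(Dt))).
vt = 0.0917 × 1800 = 165.06 m and 2√(Dt) = 2√(0.157 × 1800) = 33.62 m.
Argument (x−vt)/(2√(Dt)) = (106 − 165.06)/33.62 = -1.757; ½·erfc(-1.757) = 0.9935.
C = 66.3 × 0.9935 = 65.9 mg/L.

65.9 mg/L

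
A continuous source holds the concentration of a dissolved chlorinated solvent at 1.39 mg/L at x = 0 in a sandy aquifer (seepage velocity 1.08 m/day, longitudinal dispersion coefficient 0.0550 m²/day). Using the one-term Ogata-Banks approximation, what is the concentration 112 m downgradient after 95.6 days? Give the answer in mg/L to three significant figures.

0.00484 mg/L

For a continuous step input, C/C₀ ≈ ½·erfc((x−vt)/(2√(Dt))).
vt = 1.08 × 95.6 = 103.248 m and 2√(Dt) = 2√(0.0550 × 95.6) = 4.586 m.
Argument (x−vt)/(2√(Dt)) = (112 − 103.248)/4.586 = 1.908; ½·erfc(1.908) = 0.003485.
C = 1.39 × 0.003485 = 0.00484 mg/L.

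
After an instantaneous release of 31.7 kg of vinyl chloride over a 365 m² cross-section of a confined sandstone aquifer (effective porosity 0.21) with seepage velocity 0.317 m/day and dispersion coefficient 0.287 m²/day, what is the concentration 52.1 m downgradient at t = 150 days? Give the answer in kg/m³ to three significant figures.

For an instantaneous plane source, C(x,t) = M/(n_e·A·√(4πDt)) · exp(−(x−vt)²/(4Dt)), with n_e·A the pore (flow) area.
Plume center vt = 0.317 × 150 = 47.55 m, so the well at 52.1 m is 4.55 m downgradient of the peak.
√(4πDt) = 23.26 m, giving peak height M/(n_e·A·√(4πDt)) = 31.7/(0.21 × 365 × 23.26) = 0.01778 kg/m³.
(x−vt)²/(4Dt) = (4.55)²/(4 × 0.287 × 150) = 0.1202; exp(−0.1202) = 0.8867.
C = 0.01778 × 0.8867 = 0.0158 kg/m³.

0.0158 kg/m³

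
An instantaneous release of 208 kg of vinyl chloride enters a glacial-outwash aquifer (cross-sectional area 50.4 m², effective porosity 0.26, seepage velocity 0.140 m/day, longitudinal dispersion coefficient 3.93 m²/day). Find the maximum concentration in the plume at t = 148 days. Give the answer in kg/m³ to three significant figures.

0.186 kg/m³

The peak of an instantaneous 1D plume sits at x = vt; there the Gaussian factor is 1 and C_max = M/(n_e·A·√(4πDt)), where n_e·A is the pore area the mass is dissolved in.
√(4πDt) = √(4π × 3.93 × 148) = 85.49 m, so C_max = 208/(0.26 × 50.4 × 85.49) = 0.186 kg/m³.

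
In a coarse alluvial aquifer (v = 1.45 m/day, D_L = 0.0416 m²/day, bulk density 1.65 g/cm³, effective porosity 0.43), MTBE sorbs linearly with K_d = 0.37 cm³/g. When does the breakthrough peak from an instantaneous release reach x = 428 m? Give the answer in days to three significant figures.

Retardation factor R = 1 + ρ_b·K_d/n = 1 + 1.65 × 0.37/0.43 = 2.420.
Sorption retards both mechanisms: v_R = v/R = 0.5992 m/day, D_R = D/R = 0.01719 m²/day.
Peak time from v_R²t² + 2D_R t − x² = 0: t = (√(D_R² + v_R²x²) − D_R)/v_R².
√(D_R² + v_R²x²) = √(0.01719² + 0.5992² × 428²) = 256.5; v_R² = 0.3590.
t = (256.5 − 0.01719)/0.3590 = 714 days.

714 days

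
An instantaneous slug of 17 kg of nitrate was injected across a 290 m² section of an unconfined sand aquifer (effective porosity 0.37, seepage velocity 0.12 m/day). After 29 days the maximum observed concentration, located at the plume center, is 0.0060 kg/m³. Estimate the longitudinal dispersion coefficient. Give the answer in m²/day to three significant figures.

1.91 m²/day

At the plume center C_max = M/(n_e·A·√(4πDt)), so D = M²/(4πt·(n_e·A·C_max)²).
n_e·A·C_max = 0.37 × 290 × 0.0060 = 0.6438 kg/m.
D = 17²/(4π × 29 × 0.6438²) = 1.91 m²/day.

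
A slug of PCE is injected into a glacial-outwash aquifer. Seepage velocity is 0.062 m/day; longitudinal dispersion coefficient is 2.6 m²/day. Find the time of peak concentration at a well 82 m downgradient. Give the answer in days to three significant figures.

For the 1D instantaneous-source solution, setting ∂C/∂t = 0 at fixed x gives v²t² + 2Dt − x² = 0, so t = (√(D² + v²x²) − D)/v².
√(D² + v²x²) = √(2.6² + 0.062² × 82²) = 5.710; v² = 0.003844.
t = (5.710 − 2.6)/0.003844 = 809 days (vs. the pure-advection estimate x/v = 1320 d).

809 days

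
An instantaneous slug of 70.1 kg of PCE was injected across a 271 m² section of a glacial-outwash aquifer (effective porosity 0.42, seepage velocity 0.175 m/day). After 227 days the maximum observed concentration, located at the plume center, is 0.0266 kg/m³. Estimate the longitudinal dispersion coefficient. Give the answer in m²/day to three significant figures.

At the plume center C_max = M/(n_e·A·√(4πDt)), so D = M²/(4πt·(n_e·A·C_max)²).
n_e·A·C_max = 0.42 × 271 × 0.0266 = 3.028 kg/m.
D = 70.1²/(4π × 227 × 3.028²) = 0.188 m²/day.

0.188 m²/day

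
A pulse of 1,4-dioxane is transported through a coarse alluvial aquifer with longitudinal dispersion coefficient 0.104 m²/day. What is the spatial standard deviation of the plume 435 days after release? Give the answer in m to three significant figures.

Dispersive spreading gives a Gaussian with σ² = 2Dt; advection only shifts the center.
σ = √(2 × 0.104 × 435) = 9.51 m.

9.51 m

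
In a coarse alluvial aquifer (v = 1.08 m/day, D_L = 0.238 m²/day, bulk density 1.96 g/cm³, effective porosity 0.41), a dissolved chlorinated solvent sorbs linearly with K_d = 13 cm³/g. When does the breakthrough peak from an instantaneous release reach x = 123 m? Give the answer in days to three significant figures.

7180 days

Retardation factor R = 1 + ρ_b·K_d/n = 1 + 1.96 × 13/0.41 = 63.15.
Sorption retards both mechanisms: v_R = v/R = 0.01710 m/day, D_R = D/R = 0.003769 m²/day.
Peak time from v_R²t² + 2D_R t − x² = 0: t = (√(D_R² + v_R²x²) − D_R)/v_R².
√(D_R² + v_R²x²) = √(0.003769² + 0.01710² × 123²) = 2.103; v_R² = 0.0002924.
t = (2.103 − 0.003769)/0.0002924 = 7180 days.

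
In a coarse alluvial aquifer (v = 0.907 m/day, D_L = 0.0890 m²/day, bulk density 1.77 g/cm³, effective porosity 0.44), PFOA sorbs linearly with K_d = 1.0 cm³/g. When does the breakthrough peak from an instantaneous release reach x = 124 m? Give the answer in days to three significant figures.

686 days

Retardation factor R = 1 + ρ_b·K_d/n = 1 + 1.77 × 1.0/0.44 = 5.023.
Sorption retards both mechanisms: v_R = v/R = 0.1806 m/day, D_R = D/R = 0.01772 m²/day.
Peak time from v_R²t² + 2D_R t − x² = 0: t = (√(D_R² + v_R²x²) − D_R)/v_R².
√(D_R² + v_R²x²) = √(0.01772² + 0.1806² × 124²) = 22.39; v_R² = 0.03262.
t = (22.39 − 0.01772)/0.03262 = 686 days.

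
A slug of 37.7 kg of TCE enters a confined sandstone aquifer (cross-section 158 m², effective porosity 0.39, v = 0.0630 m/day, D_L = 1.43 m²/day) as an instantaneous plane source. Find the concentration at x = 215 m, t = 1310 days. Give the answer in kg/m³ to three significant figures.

0.000383 kg/m³

For an instantaneous plane source, C(x,t) = M/(n_e·A·√(4πDt)) · exp(−(x−vt)²/(4Dt)), with n_e·A the pore (flow) area.
Plume center vt = 0.0630 × 1310 = 82.53 m, so the well at 215 m is 132.47 m downgradient of the peak.
√(4πDt) = 153.4 m, giving peak height M/(n_e·A·√(4πDt)) = 37.7/(0.39 × 158 × 153.4) = 0.003988 kg/m³.
(x−vt)²/(4Dt) = (132.47)²/(4 × 1.43 × 1310) = 2.342; exp(−2.342) = 0.09614.
C = 0.003988 × 0.09614 = 0.000383 kg/m³.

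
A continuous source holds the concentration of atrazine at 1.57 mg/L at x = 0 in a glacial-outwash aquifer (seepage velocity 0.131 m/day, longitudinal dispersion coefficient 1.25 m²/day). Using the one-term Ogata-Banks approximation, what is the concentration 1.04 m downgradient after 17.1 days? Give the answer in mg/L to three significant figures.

0.899 mg/L

For a continuous step input, C/C₀ ≈ ½·erfc((x−vt)/(2√(Dt))).
vt = 0.131 × 17.1 = 2.2401 m and 2√(Dt) = 2√(1.25 × 17.1) = 9.247 m.
Argument (x−vt)/(2√(Dt)) = (1.04 − 2.2401)/9.247 = -0.1298; ½·erfc(-0.1298) = 0.5728.
C = 1.57 × 0.5728 = 0.899 mg/L.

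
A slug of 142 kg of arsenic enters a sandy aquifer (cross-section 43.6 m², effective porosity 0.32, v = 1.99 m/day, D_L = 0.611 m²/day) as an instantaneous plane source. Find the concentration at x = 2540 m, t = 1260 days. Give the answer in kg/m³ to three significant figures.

0.0733 kg/m³

For an instantaneous plane source, C(x,t) = M/(n_e·A·√(4πDt)) · exp(−(x−vt)²/(4Dt)), with n_e·A the pore (flow) area.
Plume center vt = 1.99 × 1260 = 2507.4 m, so the well at 2540 m is 32.6 m downgradient of the peak.
√(4πDt) = 98.36 m, giving peak height M/(n_e·A·√(4πDt)) = 142/(0.32 × 43.6 × 98.36) = 0.1035 kg/m³.
(x−vt)²/(4Dt) = (32.6)²/(4 × 0.611 × 1260) = 0.3451; exp(−0.3451) = 0.7081.
C = 0.1035 × 0.7081 = 0.0733 kg/m³.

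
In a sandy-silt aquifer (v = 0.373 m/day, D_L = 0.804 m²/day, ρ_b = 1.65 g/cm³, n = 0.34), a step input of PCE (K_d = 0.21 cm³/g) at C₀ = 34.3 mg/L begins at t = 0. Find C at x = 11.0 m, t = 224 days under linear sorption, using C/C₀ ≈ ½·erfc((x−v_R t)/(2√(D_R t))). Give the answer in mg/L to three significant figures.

Retardation factor R = 1 + ρ_b·K_d/n = 1 + 1.65 × 0.21/0.34 = 2.019.
Sorption retards both mechanisms: v_R = v/R = 0.1847 m/day, D_R = D/R = 0.3982 m²/day.
v_R·t = 0.1847 × 224 = 41.3728 m; 2√(D_R t) = 18.89 m; argument = (11.0 − 41.3728)/18.89 = -1.608.
C = C₀ × ½·erfc(-1.608) = 34.3 × 0.9885 = 33.9 mg/L.

33.9 mg/L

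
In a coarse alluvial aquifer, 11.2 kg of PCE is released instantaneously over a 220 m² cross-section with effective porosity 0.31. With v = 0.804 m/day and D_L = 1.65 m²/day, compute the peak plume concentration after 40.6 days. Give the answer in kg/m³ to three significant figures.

0.00566 kg/m³

The peak of an instantaneous 1D plume sits at x = vt; there the Gaussian factor is 1 and C_max = M/(n_e·A·√(4πDt)), where n_e·A is the pore area the mass is dissolved in.
√(4πDt) = √(4π × 1.65 × 40.6) = 29.01 m, so C_max = 11.2/(0.31 × 220 × 29.01) = 0.00566 kg/m³.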